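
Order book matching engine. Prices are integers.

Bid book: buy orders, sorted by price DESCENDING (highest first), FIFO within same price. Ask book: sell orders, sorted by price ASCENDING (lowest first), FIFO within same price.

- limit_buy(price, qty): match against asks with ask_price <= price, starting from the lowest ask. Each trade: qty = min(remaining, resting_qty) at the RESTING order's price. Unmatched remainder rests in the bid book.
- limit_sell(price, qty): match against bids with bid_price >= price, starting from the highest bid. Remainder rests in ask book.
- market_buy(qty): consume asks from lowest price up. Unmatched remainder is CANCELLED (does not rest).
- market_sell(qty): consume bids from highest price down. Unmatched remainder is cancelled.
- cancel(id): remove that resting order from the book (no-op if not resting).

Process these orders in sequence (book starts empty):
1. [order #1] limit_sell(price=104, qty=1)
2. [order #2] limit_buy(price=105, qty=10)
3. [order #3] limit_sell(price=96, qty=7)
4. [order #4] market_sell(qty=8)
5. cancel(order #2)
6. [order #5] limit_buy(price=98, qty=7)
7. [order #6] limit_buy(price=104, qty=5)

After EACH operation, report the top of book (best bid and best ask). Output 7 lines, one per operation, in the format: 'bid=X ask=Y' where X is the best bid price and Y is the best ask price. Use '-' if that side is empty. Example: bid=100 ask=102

Answer: bid=- ask=104
bid=105 ask=-
bid=105 ask=-
bid=- ask=-
bid=- ask=-
bid=98 ask=-
bid=104 ask=-

Derivation:
After op 1 [order #1] limit_sell(price=104, qty=1): fills=none; bids=[-] asks=[#1:1@104]
After op 2 [order #2] limit_buy(price=105, qty=10): fills=#2x#1:1@104; bids=[#2:9@105] asks=[-]
After op 3 [order #3] limit_sell(price=96, qty=7): fills=#2x#3:7@105; bids=[#2:2@105] asks=[-]
After op 4 [order #4] market_sell(qty=8): fills=#2x#4:2@105; bids=[-] asks=[-]
After op 5 cancel(order #2): fills=none; bids=[-] asks=[-]
After op 6 [order #5] limit_buy(price=98, qty=7): fills=none; bids=[#5:7@98] asks=[-]
After op 7 [order #6] limit_buy(price=104, qty=5): fills=none; bids=[#6:5@104 #5:7@98] asks=[-]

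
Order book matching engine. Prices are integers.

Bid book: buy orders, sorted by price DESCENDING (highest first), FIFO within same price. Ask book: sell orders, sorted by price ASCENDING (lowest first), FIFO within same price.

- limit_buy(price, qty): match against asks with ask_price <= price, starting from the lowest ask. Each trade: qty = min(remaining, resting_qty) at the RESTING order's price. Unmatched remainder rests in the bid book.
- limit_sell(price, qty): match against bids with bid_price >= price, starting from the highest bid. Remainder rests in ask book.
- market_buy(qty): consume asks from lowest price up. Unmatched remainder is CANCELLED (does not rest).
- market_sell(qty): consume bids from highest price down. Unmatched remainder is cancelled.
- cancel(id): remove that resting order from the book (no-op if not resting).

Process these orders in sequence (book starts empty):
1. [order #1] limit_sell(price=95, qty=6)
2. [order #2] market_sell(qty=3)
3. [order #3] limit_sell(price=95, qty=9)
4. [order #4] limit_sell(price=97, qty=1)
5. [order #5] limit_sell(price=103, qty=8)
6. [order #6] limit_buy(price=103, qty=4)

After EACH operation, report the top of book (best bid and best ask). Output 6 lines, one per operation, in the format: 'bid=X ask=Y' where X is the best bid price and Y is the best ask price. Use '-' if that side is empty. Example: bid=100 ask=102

After op 1 [order #1] limit_sell(price=95, qty=6): fills=none; bids=[-] asks=[#1:6@95]
After op 2 [order #2] market_sell(qty=3): fills=none; bids=[-] asks=[#1:6@95]
After op 3 [order #3] limit_sell(price=95, qty=9): fills=none; bids=[-] asks=[#1:6@95 #3:9@95]
After op 4 [order #4] limit_sell(price=97, qty=1): fills=none; bids=[-] asks=[#1:6@95 #3:9@95 #4:1@97]
After op 5 [order #5] limit_sell(price=103, qty=8): fills=none; bids=[-] asks=[#1:6@95 #3:9@95 #4:1@97 #5:8@103]
After op 6 [order #6] limit_buy(price=103, qty=4): fills=#6x#1:4@95; bids=[-] asks=[#1:2@95 #3:9@95 #4:1@97 #5:8@103]

Answer: bid=- ask=95
bid=- ask=95
bid=- ask=95
bid=- ask=95
bid=- ask=95
bid=- ask=95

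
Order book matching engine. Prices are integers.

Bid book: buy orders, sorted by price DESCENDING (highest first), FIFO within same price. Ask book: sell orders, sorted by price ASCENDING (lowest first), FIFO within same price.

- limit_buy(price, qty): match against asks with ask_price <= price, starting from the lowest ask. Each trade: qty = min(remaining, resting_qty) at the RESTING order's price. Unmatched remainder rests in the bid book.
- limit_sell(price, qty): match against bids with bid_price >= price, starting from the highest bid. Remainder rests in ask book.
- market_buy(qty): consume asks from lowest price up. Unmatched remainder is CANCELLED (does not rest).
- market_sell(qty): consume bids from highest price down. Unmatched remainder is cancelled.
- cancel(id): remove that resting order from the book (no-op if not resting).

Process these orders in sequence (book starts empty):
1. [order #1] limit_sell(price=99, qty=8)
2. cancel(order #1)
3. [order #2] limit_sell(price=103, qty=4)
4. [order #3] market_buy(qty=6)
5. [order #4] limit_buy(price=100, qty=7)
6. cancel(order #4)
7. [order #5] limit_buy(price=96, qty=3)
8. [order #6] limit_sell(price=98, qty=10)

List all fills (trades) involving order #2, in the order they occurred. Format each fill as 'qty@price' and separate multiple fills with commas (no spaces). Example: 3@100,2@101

After op 1 [order #1] limit_sell(price=99, qty=8): fills=none; bids=[-] asks=[#1:8@99]
After op 2 cancel(order #1): fills=none; bids=[-] asks=[-]
After op 3 [order #2] limit_sell(price=103, qty=4): fills=none; bids=[-] asks=[#2:4@103]
After op 4 [order #3] market_buy(qty=6): fills=#3x#2:4@103; bids=[-] asks=[-]
After op 5 [order #4] limit_buy(price=100, qty=7): fills=none; bids=[#4:7@100] asks=[-]
After op 6 cancel(order #4): fills=none; bids=[-] asks=[-]
After op 7 [order #5] limit_buy(price=96, qty=3): fills=none; bids=[#5:3@96] asks=[-]
After op 8 [order #6] limit_sell(price=98, qty=10): fills=none; bids=[#5:3@96] asks=[#6:10@98]

Answer: 4@103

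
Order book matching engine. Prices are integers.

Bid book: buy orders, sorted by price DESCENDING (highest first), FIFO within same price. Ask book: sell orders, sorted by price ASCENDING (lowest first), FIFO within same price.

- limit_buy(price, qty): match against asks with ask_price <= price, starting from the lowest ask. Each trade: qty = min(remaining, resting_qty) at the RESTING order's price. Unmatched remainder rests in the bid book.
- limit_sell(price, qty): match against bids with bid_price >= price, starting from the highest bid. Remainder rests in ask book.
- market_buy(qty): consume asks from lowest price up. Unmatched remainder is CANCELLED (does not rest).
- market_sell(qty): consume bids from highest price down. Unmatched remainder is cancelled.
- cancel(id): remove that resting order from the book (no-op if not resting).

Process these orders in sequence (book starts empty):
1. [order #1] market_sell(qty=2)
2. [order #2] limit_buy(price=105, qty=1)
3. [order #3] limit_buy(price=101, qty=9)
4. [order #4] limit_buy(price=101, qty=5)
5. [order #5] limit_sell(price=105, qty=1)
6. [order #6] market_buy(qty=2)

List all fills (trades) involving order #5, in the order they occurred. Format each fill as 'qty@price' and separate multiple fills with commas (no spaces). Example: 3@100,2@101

After op 1 [order #1] market_sell(qty=2): fills=none; bids=[-] asks=[-]
After op 2 [order #2] limit_buy(price=105, qty=1): fills=none; bids=[#2:1@105] asks=[-]
After op 3 [order #3] limit_buy(price=101, qty=9): fills=none; bids=[#2:1@105 #3:9@101] asks=[-]
After op 4 [order #4] limit_buy(price=101, qty=5): fills=none; bids=[#2:1@105 #3:9@101 #4:5@101] asks=[-]
After op 5 [order #5] limit_sell(price=105, qty=1): fills=#2x#5:1@105; bids=[#3:9@101 #4:5@101] asks=[-]
After op 6 [order #6] market_buy(qty=2): fills=none; bids=[#3:9@101 #4:5@101] asks=[-]

Answer: 1@105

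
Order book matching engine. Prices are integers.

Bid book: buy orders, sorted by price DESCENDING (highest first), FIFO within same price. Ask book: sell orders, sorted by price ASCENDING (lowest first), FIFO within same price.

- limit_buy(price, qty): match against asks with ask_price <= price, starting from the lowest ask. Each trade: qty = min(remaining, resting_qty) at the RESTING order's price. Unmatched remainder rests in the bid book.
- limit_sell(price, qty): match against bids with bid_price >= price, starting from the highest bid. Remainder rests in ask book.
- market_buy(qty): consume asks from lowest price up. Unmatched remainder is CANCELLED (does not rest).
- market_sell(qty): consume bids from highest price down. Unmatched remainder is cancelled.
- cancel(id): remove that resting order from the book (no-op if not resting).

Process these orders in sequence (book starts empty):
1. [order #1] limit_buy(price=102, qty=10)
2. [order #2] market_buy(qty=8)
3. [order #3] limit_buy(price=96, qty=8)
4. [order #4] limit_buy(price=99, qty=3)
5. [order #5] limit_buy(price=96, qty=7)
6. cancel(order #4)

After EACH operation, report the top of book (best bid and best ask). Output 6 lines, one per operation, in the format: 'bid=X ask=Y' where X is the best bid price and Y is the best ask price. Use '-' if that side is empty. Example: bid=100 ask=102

Answer: bid=102 ask=-
bid=102 ask=-
bid=102 ask=-
bid=102 ask=-
bid=102 ask=-
bid=102 ask=-

Derivation:
After op 1 [order #1] limit_buy(price=102, qty=10): fills=none; bids=[#1:10@102] asks=[-]
After op 2 [order #2] market_buy(qty=8): fills=none; bids=[#1:10@102] asks=[-]
After op 3 [order #3] limit_buy(price=96, qty=8): fills=none; bids=[#1:10@102 #3:8@96] asks=[-]
After op 4 [order #4] limit_buy(price=99, qty=3): fills=none; bids=[#1:10@102 #4:3@99 #3:8@96] asks=[-]
After op 5 [order #5] limit_buy(price=96, qty=7): fills=none; bids=[#1:10@102 #4:3@99 #3:8@96 #5:7@96] asks=[-]
After op 6 cancel(order #4): fills=none; bids=[#1:10@102 #3:8@96 #5:7@96] asks=[-]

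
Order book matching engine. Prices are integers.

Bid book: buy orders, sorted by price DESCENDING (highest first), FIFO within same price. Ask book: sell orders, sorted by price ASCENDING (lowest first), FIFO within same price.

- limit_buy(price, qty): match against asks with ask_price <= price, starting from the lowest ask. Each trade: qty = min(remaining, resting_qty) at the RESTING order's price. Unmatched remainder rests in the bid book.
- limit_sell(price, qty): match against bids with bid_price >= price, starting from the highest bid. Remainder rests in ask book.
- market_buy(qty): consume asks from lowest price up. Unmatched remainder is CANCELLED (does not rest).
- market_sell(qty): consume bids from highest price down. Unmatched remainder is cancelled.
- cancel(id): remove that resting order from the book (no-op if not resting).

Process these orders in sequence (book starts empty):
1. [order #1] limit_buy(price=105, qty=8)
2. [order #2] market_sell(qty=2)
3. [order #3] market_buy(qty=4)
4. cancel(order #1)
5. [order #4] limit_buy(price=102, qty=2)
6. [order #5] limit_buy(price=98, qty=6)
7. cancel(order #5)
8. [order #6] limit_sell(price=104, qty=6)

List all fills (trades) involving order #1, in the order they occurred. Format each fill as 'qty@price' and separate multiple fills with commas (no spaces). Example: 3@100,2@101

After op 1 [order #1] limit_buy(price=105, qty=8): fills=none; bids=[#1:8@105] asks=[-]
After op 2 [order #2] market_sell(qty=2): fills=#1x#2:2@105; bids=[#1:6@105] asks=[-]
After op 3 [order #3] market_buy(qty=4): fills=none; bids=[#1:6@105] asks=[-]
After op 4 cancel(order #1): fills=none; bids=[-] asks=[-]
After op 5 [order #4] limit_buy(price=102, qty=2): fills=none; bids=[#4:2@102] asks=[-]
After op 6 [order #5] limit_buy(price=98, qty=6): fills=none; bids=[#4:2@102 #5:6@98] asks=[-]
After op 7 cancel(order #5): fills=none; bids=[#4:2@102] asks=[-]
After op 8 [order #6] limit_sell(price=104, qty=6): fills=none; bids=[#4:2@102] asks=[#6:6@104]

Answer: 2@105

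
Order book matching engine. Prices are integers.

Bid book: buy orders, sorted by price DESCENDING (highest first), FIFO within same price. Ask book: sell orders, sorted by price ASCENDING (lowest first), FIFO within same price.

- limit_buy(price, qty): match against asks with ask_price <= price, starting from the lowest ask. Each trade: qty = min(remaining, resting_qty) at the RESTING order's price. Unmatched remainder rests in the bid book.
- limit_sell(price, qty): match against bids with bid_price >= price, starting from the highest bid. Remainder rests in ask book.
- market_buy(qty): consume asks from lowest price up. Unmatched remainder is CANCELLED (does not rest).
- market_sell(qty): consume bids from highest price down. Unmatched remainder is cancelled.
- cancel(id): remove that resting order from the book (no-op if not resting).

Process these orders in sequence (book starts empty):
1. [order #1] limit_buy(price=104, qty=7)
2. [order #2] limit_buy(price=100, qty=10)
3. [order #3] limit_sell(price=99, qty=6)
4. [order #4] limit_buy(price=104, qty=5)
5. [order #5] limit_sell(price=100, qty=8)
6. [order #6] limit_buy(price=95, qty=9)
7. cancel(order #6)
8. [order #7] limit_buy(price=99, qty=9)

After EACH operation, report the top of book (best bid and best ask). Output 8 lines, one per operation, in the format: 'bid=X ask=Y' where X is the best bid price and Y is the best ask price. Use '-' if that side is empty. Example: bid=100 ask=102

After op 1 [order #1] limit_buy(price=104, qty=7): fills=none; bids=[#1:7@104] asks=[-]
After op 2 [order #2] limit_buy(price=100, qty=10): fills=none; bids=[#1:7@104 #2:10@100] asks=[-]
After op 3 [order #3] limit_sell(price=99, qty=6): fills=#1x#3:6@104; bids=[#1:1@104 #2:10@100] asks=[-]
After op 4 [order #4] limit_buy(price=104, qty=5): fills=none; bids=[#1:1@104 #4:5@104 #2:10@100] asks=[-]
After op 5 [order #5] limit_sell(price=100, qty=8): fills=#1x#5:1@104 #4x#5:5@104 #2x#5:2@100; bids=[#2:8@100] asks=[-]
After op 6 [order #6] limit_buy(price=95, qty=9): fills=none; bids=[#2:8@100 #6:9@95] asks=[-]
After op 7 cancel(order #6): fills=none; bids=[#2:8@100] asks=[-]
After op 8 [order #7] limit_buy(price=99, qty=9): fills=none; bids=[#2:8@100 #7:9@99] asks=[-]

Answer: bid=104 ask=-
bid=104 ask=-
bid=104 ask=-
bid=104 ask=-
bid=100 ask=-
bid=100 ask=-
bid=100 ask=-
bid=100 ask=-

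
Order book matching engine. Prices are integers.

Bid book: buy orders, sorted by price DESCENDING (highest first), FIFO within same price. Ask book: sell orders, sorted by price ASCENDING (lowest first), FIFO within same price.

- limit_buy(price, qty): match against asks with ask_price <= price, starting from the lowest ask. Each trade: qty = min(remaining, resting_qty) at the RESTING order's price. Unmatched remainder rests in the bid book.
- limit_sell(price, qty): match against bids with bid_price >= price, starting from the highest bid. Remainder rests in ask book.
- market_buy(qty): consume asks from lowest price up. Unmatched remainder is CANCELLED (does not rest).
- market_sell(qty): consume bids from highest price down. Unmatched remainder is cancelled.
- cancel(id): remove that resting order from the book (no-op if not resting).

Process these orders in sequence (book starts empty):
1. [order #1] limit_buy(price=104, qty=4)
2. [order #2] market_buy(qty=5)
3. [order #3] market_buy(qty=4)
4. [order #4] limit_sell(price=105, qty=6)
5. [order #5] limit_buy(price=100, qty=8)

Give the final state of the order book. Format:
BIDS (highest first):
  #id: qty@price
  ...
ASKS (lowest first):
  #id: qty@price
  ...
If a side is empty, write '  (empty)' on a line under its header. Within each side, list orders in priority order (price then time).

Answer: BIDS (highest first):
  #1: 4@104
  #5: 8@100
ASKS (lowest first):
  #4: 6@105

Derivation:
After op 1 [order #1] limit_buy(price=104, qty=4): fills=none; bids=[#1:4@104] asks=[-]
After op 2 [order #2] market_buy(qty=5): fills=none; bids=[#1:4@104] asks=[-]
After op 3 [order #3] market_buy(qty=4): fills=none; bids=[#1:4@104] asks=[-]
After op 4 [order #4] limit_sell(price=105, qty=6): fills=none; bids=[#1:4@104] asks=[#4:6@105]
After op 5 [order #5] limit_buy(price=100, qty=8): fills=none; bids=[#1:4@104 #5:8@100] asks=[#4:6@105]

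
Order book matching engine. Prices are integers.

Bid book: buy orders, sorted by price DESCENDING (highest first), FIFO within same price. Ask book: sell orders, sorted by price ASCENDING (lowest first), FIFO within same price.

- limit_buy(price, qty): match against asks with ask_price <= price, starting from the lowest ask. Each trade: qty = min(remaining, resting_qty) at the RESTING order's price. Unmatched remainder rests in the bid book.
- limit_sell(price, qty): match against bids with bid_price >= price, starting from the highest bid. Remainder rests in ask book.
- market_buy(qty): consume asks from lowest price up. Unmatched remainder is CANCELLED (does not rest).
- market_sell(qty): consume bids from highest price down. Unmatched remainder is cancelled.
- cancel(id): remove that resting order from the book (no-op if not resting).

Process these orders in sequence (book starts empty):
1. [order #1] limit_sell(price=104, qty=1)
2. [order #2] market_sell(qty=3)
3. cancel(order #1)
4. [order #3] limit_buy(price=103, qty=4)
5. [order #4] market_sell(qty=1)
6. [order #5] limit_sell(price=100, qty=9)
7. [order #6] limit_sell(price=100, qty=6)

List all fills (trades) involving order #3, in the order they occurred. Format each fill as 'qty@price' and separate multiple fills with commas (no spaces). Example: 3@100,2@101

After op 1 [order #1] limit_sell(price=104, qty=1): fills=none; bids=[-] asks=[#1:1@104]
After op 2 [order #2] market_sell(qty=3): fills=none; bids=[-] asks=[#1:1@104]
After op 3 cancel(order #1): fills=none; bids=[-] asks=[-]
After op 4 [order #3] limit_buy(price=103, qty=4): fills=none; bids=[#3:4@103] asks=[-]
After op 5 [order #4] market_sell(qty=1): fills=#3x#4:1@103; bids=[#3:3@103] asks=[-]
After op 6 [order #5] limit_sell(price=100, qty=9): fills=#3x#5:3@103; bids=[-] asks=[#5:6@100]
After op 7 [order #6] limit_sell(price=100, qty=6): fills=none; bids=[-] asks=[#5:6@100 #6:6@100]

Answer: 1@103,3@103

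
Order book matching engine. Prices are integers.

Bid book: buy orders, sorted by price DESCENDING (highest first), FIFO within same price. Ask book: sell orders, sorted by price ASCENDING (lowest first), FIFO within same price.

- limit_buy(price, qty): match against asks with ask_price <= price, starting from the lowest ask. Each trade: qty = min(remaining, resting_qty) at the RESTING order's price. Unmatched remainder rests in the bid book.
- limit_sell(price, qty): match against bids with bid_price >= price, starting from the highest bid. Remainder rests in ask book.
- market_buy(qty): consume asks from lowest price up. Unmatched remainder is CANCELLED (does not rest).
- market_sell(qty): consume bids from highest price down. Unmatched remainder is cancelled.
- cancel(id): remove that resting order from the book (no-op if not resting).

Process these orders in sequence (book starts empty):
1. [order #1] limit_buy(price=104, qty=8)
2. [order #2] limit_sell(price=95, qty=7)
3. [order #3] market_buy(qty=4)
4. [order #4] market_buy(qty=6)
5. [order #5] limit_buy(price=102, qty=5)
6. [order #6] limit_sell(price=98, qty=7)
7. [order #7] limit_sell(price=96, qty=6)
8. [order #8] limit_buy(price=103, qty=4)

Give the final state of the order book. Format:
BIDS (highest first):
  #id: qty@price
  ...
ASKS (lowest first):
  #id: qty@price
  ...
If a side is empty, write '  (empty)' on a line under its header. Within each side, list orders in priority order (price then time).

Answer: BIDS (highest first):
  (empty)
ASKS (lowest first):
  #7: 2@96
  #6: 1@98

Derivation:
After op 1 [order #1] limit_buy(price=104, qty=8): fills=none; bids=[#1:8@104] asks=[-]
After op 2 [order #2] limit_sell(price=95, qty=7): fills=#1x#2:7@104; bids=[#1:1@104] asks=[-]
After op 3 [order #3] market_buy(qty=4): fills=none; bids=[#1:1@104] asks=[-]
After op 4 [order #4] market_buy(qty=6): fills=none; bids=[#1:1@104] asks=[-]
After op 5 [order #5] limit_buy(price=102, qty=5): fills=none; bids=[#1:1@104 #5:5@102] asks=[-]
After op 6 [order #6] limit_sell(price=98, qty=7): fills=#1x#6:1@104 #5x#6:5@102; bids=[-] asks=[#6:1@98]
After op 7 [order #7] limit_sell(price=96, qty=6): fills=none; bids=[-] asks=[#7:6@96 #6:1@98]
After op 8 [order #8] limit_buy(price=103, qty=4): fills=#8x#7:4@96; bids=[-] asks=[#7:2@96 #6:1@98]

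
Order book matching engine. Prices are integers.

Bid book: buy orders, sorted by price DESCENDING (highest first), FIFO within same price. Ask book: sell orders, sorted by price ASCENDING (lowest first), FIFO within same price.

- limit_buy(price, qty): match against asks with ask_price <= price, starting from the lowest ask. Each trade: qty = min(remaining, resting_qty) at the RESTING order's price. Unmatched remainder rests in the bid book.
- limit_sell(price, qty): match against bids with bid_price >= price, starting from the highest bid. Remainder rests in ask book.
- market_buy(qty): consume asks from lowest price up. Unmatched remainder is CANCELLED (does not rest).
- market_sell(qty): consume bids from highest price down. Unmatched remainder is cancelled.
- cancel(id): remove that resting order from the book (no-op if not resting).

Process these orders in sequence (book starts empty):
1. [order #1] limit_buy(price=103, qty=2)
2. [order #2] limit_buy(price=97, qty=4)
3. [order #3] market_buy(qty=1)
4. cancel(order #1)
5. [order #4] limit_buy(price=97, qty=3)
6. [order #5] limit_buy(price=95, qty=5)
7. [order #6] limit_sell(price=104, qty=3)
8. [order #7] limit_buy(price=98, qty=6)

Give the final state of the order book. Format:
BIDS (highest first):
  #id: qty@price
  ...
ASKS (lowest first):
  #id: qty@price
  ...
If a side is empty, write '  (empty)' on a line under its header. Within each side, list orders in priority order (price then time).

After op 1 [order #1] limit_buy(price=103, qty=2): fills=none; bids=[#1:2@103] asks=[-]
After op 2 [order #2] limit_buy(price=97, qty=4): fills=none; bids=[#1:2@103 #2:4@97] asks=[-]
After op 3 [order #3] market_buy(qty=1): fills=none; bids=[#1:2@103 #2:4@97] asks=[-]
After op 4 cancel(order #1): fills=none; bids=[#2:4@97] asks=[-]
After op 5 [order #4] limit_buy(price=97, qty=3): fills=none; bids=[#2:4@97 #4:3@97] asks=[-]
After op 6 [order #5] limit_buy(price=95, qty=5): fills=none; bids=[#2:4@97 #4:3@97 #5:5@95] asks=[-]
After op 7 [order #6] limit_sell(price=104, qty=3): fills=none; bids=[#2:4@97 #4:3@97 #5:5@95] asks=[#6:3@104]
After op 8 [order #7] limit_buy(price=98, qty=6): fills=none; bids=[#7:6@98 #2:4@97 #4:3@97 #5:5@95] asks=[#6:3@104]

Answer: BIDS (highest first):
  #7: 6@98
  #2: 4@97
  #4: 3@97
  #5: 5@95
ASKS (lowest first):
  #6: 3@104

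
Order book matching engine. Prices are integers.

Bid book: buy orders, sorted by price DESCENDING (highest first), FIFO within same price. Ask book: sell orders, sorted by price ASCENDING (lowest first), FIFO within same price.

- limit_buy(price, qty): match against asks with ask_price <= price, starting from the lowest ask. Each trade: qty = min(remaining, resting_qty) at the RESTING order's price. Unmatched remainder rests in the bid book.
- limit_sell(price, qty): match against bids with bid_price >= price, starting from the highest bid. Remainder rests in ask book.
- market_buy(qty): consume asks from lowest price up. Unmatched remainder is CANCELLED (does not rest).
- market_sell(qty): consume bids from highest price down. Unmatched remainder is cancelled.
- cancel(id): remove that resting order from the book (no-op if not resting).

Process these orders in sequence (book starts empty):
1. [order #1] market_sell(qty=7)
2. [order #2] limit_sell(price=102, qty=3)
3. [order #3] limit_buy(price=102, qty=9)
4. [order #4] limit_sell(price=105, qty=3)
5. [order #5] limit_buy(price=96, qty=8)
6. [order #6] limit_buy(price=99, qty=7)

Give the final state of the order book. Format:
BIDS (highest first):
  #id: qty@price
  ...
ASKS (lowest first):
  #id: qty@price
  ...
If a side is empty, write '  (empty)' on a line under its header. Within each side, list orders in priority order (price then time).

Answer: BIDS (highest first):
  #3: 6@102
  #6: 7@99
  #5: 8@96
ASKS (lowest first):
  #4: 3@105

Derivation:
After op 1 [order #1] market_sell(qty=7): fills=none; bids=[-] asks=[-]
After op 2 [order #2] limit_sell(price=102, qty=3): fills=none; bids=[-] asks=[#2:3@102]
After op 3 [order #3] limit_buy(price=102, qty=9): fills=#3x#2:3@102; bids=[#3:6@102] asks=[-]
After op 4 [order #4] limit_sell(price=105, qty=3): fills=none; bids=[#3:6@102] asks=[#4:3@105]
After op 5 [order #5] limit_buy(price=96, qty=8): fills=none; bids=[#3:6@102 #5:8@96] asks=[#4:3@105]
After op 6 [order #6] limit_buy(price=99, qty=7): fills=none; bids=[#3:6@102 #6:7@99 #5:8@96] asks=[#4:3@105]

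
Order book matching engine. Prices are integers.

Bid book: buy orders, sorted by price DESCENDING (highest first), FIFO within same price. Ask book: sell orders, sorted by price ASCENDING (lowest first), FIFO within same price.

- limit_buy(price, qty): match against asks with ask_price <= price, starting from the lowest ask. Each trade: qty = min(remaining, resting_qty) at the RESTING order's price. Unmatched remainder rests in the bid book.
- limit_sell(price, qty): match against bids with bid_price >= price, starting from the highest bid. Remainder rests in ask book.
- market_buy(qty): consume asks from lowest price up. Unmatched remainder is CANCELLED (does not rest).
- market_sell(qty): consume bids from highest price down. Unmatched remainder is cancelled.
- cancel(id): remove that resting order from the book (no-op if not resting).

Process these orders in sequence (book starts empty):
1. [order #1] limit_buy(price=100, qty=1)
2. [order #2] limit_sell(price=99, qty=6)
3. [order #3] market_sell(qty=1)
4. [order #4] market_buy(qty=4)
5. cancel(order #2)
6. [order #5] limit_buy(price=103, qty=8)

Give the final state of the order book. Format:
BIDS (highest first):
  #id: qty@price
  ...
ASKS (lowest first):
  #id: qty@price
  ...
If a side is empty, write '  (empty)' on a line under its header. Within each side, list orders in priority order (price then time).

Answer: BIDS (highest first):
  #5: 8@103
ASKS (lowest first):
  (empty)

Derivation:
After op 1 [order #1] limit_buy(price=100, qty=1): fills=none; bids=[#1:1@100] asks=[-]
After op 2 [order #2] limit_sell(price=99, qty=6): fills=#1x#2:1@100; bids=[-] asks=[#2:5@99]
After op 3 [order #3] market_sell(qty=1): fills=none; bids=[-] asks=[#2:5@99]
After op 4 [order #4] market_buy(qty=4): fills=#4x#2:4@99; bids=[-] asks=[#2:1@99]
After op 5 cancel(order #2): fills=none; bids=[-] asks=[-]
After op 6 [order #5] limit_buy(price=103, qty=8): fills=none; bids=[#5:8@103] asks=[-]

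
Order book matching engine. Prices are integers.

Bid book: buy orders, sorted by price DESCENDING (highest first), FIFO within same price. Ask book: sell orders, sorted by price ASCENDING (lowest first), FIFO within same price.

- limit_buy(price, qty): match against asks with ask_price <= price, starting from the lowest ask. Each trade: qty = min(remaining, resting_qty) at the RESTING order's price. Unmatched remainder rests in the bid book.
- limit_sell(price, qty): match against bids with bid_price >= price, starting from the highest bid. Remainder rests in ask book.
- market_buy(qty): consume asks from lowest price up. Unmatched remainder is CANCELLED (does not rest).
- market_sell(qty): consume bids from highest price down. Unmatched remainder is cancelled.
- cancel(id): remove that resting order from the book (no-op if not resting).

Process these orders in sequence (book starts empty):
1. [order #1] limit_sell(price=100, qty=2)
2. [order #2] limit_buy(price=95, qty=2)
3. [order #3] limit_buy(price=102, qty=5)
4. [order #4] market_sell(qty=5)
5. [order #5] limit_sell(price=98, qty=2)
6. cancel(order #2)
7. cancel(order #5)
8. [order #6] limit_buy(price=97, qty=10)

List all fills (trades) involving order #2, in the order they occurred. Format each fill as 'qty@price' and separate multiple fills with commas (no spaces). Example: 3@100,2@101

Answer: 2@95

Derivation:
After op 1 [order #1] limit_sell(price=100, qty=2): fills=none; bids=[-] asks=[#1:2@100]
After op 2 [order #2] limit_buy(price=95, qty=2): fills=none; bids=[#2:2@95] asks=[#1:2@100]
After op 3 [order #3] limit_buy(price=102, qty=5): fills=#3x#1:2@100; bids=[#3:3@102 #2:2@95] asks=[-]
After op 4 [order #4] market_sell(qty=5): fills=#3x#4:3@102 #2x#4:2@95; bids=[-] asks=[-]
After op 5 [order #5] limit_sell(price=98, qty=2): fills=none; bids=[-] asks=[#5:2@98]
After op 6 cancel(order #2): fills=none; bids=[-] asks=[#5:2@98]
After op 7 cancel(order #5): fills=none; bids=[-] asks=[-]
After op 8 [order #6] limit_buy(price=97, qty=10): fills=none; bids=[#6:10@97] asks=[-]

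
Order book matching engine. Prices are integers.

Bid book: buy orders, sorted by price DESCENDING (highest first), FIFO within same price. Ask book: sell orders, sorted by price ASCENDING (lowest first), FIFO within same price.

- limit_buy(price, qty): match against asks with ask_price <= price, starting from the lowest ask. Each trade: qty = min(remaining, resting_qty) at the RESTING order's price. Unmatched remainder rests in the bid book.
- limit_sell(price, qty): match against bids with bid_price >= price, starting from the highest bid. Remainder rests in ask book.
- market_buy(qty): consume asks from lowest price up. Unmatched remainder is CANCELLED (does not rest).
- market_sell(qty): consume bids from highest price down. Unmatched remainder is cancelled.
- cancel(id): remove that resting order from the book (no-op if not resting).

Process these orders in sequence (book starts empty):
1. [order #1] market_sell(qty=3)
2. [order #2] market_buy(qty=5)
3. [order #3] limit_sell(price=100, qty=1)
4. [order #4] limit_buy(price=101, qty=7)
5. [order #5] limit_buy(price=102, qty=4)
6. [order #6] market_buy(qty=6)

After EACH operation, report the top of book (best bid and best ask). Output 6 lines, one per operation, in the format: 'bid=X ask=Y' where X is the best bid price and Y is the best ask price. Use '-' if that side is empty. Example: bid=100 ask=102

After op 1 [order #1] market_sell(qty=3): fills=none; bids=[-] asks=[-]
After op 2 [order #2] market_buy(qty=5): fills=none; bids=[-] asks=[-]
After op 3 [order #3] limit_sell(price=100, qty=1): fills=none; bids=[-] asks=[#3:1@100]
After op 4 [order #4] limit_buy(price=101, qty=7): fills=#4x#3:1@100; bids=[#4:6@101] asks=[-]
After op 5 [order #5] limit_buy(price=102, qty=4): fills=none; bids=[#5:4@102 #4:6@101] asks=[-]
After op 6 [order #6] market_buy(qty=6): fills=none; bids=[#5:4@102 #4:6@101] asks=[-]

Answer: bid=- ask=-
bid=- ask=-
bid=- ask=100
bid=101 ask=-
bid=102 ask=-
bid=102 ask=-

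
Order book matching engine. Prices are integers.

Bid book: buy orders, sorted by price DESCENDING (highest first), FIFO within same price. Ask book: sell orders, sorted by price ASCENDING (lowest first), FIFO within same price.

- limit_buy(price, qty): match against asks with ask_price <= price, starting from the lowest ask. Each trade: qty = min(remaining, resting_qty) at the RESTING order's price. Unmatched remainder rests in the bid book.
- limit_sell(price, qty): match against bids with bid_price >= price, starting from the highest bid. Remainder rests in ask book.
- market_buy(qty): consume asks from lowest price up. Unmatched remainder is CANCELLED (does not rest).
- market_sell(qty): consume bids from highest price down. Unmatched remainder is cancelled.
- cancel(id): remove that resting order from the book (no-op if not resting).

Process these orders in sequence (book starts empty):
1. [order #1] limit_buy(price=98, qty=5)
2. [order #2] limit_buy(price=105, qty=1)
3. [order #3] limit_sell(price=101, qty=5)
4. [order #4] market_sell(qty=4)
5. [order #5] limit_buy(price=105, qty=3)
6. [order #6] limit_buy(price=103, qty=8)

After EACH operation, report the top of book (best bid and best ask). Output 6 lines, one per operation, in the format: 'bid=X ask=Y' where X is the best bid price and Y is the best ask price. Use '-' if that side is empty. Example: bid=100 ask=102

After op 1 [order #1] limit_buy(price=98, qty=5): fills=none; bids=[#1:5@98] asks=[-]
After op 2 [order #2] limit_buy(price=105, qty=1): fills=none; bids=[#2:1@105 #1:5@98] asks=[-]
After op 3 [order #3] limit_sell(price=101, qty=5): fills=#2x#3:1@105; bids=[#1:5@98] asks=[#3:4@101]
After op 4 [order #4] market_sell(qty=4): fills=#1x#4:4@98; bids=[#1:1@98] asks=[#3:4@101]
After op 5 [order #5] limit_buy(price=105, qty=3): fills=#5x#3:3@101; bids=[#1:1@98] asks=[#3:1@101]
After op 6 [order #6] limit_buy(price=103, qty=8): fills=#6x#3:1@101; bids=[#6:7@103 #1:1@98] asks=[-]

Answer: bid=98 ask=-
bid=105 ask=-
bid=98 ask=101
bid=98 ask=101
bid=98 ask=101
bid=103 ask=-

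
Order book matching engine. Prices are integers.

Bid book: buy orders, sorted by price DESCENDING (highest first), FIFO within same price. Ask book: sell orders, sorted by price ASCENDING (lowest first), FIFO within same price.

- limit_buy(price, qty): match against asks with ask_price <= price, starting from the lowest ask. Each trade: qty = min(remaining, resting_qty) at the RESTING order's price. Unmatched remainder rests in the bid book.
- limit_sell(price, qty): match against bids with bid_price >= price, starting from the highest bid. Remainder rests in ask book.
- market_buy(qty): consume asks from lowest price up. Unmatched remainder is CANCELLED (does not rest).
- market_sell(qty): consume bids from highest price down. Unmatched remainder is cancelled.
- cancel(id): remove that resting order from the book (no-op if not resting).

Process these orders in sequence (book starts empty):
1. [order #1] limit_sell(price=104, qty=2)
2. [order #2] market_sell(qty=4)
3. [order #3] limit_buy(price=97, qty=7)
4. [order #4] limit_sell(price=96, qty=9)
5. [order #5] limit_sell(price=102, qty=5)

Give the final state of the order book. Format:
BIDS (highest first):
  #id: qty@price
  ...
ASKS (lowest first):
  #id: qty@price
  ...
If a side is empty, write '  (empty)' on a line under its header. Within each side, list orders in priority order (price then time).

Answer: BIDS (highest first):
  (empty)
ASKS (lowest first):
  #4: 2@96
  #5: 5@102
  #1: 2@104

Derivation:
After op 1 [order #1] limit_sell(price=104, qty=2): fills=none; bids=[-] asks=[#1:2@104]
After op 2 [order #2] market_sell(qty=4): fills=none; bids=[-] asks=[#1:2@104]
After op 3 [order #3] limit_buy(price=97, qty=7): fills=none; bids=[#3:7@97] asks=[#1:2@104]
After op 4 [order #4] limit_sell(price=96, qty=9): fills=#3x#4:7@97; bids=[-] asks=[#4:2@96 #1:2@104]
After op 5 [order #5] limit_sell(price=102, qty=5): fills=none; bids=[-] asks=[#4:2@96 #5:5@102 #1:2@104]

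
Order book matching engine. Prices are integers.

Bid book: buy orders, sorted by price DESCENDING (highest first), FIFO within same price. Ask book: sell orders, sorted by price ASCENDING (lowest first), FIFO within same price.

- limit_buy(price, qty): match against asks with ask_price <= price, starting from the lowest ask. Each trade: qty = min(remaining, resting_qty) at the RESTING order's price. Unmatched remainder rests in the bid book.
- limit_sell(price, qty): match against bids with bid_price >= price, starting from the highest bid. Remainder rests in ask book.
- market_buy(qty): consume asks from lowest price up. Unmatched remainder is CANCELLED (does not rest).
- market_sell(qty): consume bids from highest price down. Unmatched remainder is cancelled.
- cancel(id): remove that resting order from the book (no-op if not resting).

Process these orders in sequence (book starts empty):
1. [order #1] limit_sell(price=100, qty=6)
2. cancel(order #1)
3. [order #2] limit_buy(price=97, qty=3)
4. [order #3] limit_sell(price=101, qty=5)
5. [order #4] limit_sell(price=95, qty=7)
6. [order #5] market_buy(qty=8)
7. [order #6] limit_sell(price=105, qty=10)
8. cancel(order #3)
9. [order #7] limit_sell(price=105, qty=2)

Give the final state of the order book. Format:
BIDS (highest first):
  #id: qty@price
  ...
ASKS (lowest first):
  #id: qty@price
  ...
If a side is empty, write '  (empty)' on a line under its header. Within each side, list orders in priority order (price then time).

After op 1 [order #1] limit_sell(price=100, qty=6): fills=none; bids=[-] asks=[#1:6@100]
After op 2 cancel(order #1): fills=none; bids=[-] asks=[-]
After op 3 [order #2] limit_buy(price=97, qty=3): fills=none; bids=[#2:3@97] asks=[-]
After op 4 [order #3] limit_sell(price=101, qty=5): fills=none; bids=[#2:3@97] asks=[#3:5@101]
After op 5 [order #4] limit_sell(price=95, qty=7): fills=#2x#4:3@97; bids=[-] asks=[#4:4@95 #3:5@101]
After op 6 [order #5] market_buy(qty=8): fills=#5x#4:4@95 #5x#3:4@101; bids=[-] asks=[#3:1@101]
After op 7 [order #6] limit_sell(price=105, qty=10): fills=none; bids=[-] asks=[#3:1@101 #6:10@105]
After op 8 cancel(order #3): fills=none; bids=[-] asks=[#6:10@105]
After op 9 [order #7] limit_sell(price=105, qty=2): fills=none; bids=[-] asks=[#6:10@105 #7:2@105]

Answer: BIDS (highest first):
  (empty)
ASKS (lowest first):
  #6: 10@105
  #7: 2@105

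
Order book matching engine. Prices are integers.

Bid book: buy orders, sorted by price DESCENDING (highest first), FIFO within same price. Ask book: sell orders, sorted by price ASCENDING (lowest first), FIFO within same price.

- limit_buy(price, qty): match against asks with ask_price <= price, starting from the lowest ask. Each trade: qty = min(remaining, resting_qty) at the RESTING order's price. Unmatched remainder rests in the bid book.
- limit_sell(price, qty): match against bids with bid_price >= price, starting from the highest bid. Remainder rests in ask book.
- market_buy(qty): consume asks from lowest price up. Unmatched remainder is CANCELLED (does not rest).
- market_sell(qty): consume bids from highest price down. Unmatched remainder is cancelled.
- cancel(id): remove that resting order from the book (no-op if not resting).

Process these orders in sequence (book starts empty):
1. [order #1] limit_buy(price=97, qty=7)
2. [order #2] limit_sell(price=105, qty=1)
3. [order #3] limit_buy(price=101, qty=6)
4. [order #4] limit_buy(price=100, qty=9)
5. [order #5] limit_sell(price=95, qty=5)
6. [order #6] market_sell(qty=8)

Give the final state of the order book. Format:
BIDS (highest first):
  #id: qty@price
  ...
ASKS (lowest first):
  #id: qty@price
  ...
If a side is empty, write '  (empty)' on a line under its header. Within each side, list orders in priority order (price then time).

Answer: BIDS (highest first):
  #4: 2@100
  #1: 7@97
ASKS (lowest first):
  #2: 1@105

Derivation:
After op 1 [order #1] limit_buy(price=97, qty=7): fills=none; bids=[#1:7@97] asks=[-]
After op 2 [order #2] limit_sell(price=105, qty=1): fills=none; bids=[#1:7@97] asks=[#2:1@105]
After op 3 [order #3] limit_buy(price=101, qty=6): fills=none; bids=[#3:6@101 #1:7@97] asks=[#2:1@105]
After op 4 [order #4] limit_buy(price=100, qty=9): fills=none; bids=[#3:6@101 #4:9@100 #1:7@97] asks=[#2:1@105]
After op 5 [order #5] limit_sell(price=95, qty=5): fills=#3x#5:5@101; bids=[#3:1@101 #4:9@100 #1:7@97] asks=[#2:1@105]
After op 6 [order #6] market_sell(qty=8): fills=#3x#6:1@101 #4x#6:7@100; bids=[#4:2@100 #1:7@97] asks=[#2:1@105]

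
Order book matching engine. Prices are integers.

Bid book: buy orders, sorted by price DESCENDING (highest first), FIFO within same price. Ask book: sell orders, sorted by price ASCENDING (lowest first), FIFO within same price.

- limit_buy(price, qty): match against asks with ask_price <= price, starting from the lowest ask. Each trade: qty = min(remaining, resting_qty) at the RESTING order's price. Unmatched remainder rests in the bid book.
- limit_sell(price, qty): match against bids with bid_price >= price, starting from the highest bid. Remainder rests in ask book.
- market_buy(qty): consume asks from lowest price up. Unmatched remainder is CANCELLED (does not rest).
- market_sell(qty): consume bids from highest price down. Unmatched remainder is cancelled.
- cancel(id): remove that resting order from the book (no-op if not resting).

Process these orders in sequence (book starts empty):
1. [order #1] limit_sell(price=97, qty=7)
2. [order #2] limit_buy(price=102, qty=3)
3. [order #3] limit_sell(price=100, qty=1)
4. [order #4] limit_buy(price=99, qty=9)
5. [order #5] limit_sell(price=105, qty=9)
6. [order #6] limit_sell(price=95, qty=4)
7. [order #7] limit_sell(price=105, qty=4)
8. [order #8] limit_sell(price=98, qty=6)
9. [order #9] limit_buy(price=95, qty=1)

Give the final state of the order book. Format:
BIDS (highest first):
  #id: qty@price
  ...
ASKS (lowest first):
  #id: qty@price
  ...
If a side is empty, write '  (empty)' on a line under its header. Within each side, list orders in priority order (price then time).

Answer: BIDS (highest first):
  #9: 1@95
ASKS (lowest first):
  #8: 5@98
  #3: 1@100
  #5: 9@105
  #7: 4@105

Derivation:
After op 1 [order #1] limit_sell(price=97, qty=7): fills=none; bids=[-] asks=[#1:7@97]
After op 2 [order #2] limit_buy(price=102, qty=3): fills=#2x#1:3@97; bids=[-] asks=[#1:4@97]
After op 3 [order #3] limit_sell(price=100, qty=1): fills=none; bids=[-] asks=[#1:4@97 #3:1@100]
After op 4 [order #4] limit_buy(price=99, qty=9): fills=#4x#1:4@97; bids=[#4:5@99] asks=[#3:1@100]
After op 5 [order #5] limit_sell(price=105, qty=9): fills=none; bids=[#4:5@99] asks=[#3:1@100 #5:9@105]
After op 6 [order #6] limit_sell(price=95, qty=4): fills=#4x#6:4@99; bids=[#4:1@99] asks=[#3:1@100 #5:9@105]
After op 7 [order #7] limit_sell(price=105, qty=4): fills=none; bids=[#4:1@99] asks=[#3:1@100 #5:9@105 #7:4@105]
After op 8 [order #8] limit_sell(price=98, qty=6): fills=#4x#8:1@99; bids=[-] asks=[#8:5@98 #3:1@100 #5:9@105 #7:4@105]
After op 9 [order #9] limit_buy(price=95, qty=1): fills=none; bids=[#9:1@95] asks=[#8:5@98 #3:1@100 #5:9@105 #7:4@105]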